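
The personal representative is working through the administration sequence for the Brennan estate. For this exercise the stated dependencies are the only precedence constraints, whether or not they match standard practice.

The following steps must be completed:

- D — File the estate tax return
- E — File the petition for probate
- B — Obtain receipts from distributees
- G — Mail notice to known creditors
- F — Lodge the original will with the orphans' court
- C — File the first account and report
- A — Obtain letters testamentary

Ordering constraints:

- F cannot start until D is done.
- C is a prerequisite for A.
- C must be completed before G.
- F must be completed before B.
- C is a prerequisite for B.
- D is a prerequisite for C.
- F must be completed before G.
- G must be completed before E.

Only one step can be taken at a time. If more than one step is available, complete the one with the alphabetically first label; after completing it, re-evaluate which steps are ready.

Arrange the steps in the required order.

Only D has no prerequisites, so it is first.
Now C and F have their prerequisites met. C has the earlier label, so C next.
Ready: A and F. A has the earlier label → A.
That leaves F as the only ready step → F.
Ready: B and G. B has the earlier label → B.
Next only G has its prerequisites met → G.
That leaves E as the only ready step → E.

D → C → A → F → B → G → E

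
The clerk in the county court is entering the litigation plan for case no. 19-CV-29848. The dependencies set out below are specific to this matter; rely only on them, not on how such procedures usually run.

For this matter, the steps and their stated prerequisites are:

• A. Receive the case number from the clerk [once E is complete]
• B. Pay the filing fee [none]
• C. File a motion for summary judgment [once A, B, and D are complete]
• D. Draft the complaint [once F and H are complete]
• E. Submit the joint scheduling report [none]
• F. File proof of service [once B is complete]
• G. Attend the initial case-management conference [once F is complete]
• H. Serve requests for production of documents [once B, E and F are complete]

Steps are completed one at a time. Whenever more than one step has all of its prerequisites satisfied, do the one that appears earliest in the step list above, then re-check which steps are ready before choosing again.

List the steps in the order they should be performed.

Nothing is required for B and E. B is listed earlier → B first.
Now E and F have their prerequisites met. E is listed earlier, so E next.
A and F are both available; A is listed earlier → A.
F is the only step now ready → F.
G and H are both available; G is listed earlier → G.
H needed B, E and F, now all done → H.
Next only D has its prerequisites met → D.
C needed A, B and D, now all done → C.

B, E, A, F, G, H, D, C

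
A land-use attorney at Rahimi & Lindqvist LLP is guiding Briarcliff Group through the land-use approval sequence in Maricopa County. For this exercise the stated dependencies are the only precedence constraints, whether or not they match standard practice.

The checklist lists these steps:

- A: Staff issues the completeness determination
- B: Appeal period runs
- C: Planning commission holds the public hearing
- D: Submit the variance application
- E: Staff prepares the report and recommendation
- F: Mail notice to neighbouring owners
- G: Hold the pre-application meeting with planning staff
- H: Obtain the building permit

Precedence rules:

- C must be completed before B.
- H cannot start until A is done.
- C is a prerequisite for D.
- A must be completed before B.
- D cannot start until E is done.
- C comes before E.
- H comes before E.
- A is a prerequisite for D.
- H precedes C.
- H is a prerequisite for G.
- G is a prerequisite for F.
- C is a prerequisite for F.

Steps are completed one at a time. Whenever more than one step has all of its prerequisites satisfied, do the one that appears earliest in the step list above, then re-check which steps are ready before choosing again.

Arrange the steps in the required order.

Only A has no prerequisites, so it is first.
H needed A, now all done → H.
Ready: C and G. C is listed earlier → C.
Ready: B, E and G. B is listed earlier → B.
Now E and G have their prerequisites met. E is listed earlier, so E next.
Ready: D and G. D is listed earlier → D.
G needed H, now all done → G.
F is the only step now ready → F.

A → H → C → B → E → D → G → F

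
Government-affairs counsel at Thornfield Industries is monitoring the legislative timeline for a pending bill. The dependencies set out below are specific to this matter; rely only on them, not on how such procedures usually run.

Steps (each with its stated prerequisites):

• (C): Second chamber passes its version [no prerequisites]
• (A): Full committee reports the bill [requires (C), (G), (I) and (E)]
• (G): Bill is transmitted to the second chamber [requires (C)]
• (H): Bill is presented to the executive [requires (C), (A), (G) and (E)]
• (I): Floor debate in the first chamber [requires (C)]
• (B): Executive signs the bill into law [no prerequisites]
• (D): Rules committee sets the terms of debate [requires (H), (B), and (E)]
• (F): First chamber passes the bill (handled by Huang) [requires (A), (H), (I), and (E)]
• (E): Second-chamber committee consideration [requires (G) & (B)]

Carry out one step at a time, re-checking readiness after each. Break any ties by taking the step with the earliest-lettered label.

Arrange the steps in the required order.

(B) and (C) have no prerequisites; (B) has the earlier label, so (B) is first.
(C) is the only step now ready → (C).
(G) and (I) are both available; (G) has the earlier label → (G).
Now (E) and (I) have their prerequisites met. (E) has the earlier label, so (E) next.
That leaves (I) as the only ready step → (I).
(A) is the only step now ready → (A).
That leaves (H) as the only ready step → (H).
(D) and (F) are both available; (D) has the earlier label → (D).
(F) needed (A), (E), (H) and (I), now all done → (F).

(B) (C) (G) (E) (I) (A) (H) (D) (F)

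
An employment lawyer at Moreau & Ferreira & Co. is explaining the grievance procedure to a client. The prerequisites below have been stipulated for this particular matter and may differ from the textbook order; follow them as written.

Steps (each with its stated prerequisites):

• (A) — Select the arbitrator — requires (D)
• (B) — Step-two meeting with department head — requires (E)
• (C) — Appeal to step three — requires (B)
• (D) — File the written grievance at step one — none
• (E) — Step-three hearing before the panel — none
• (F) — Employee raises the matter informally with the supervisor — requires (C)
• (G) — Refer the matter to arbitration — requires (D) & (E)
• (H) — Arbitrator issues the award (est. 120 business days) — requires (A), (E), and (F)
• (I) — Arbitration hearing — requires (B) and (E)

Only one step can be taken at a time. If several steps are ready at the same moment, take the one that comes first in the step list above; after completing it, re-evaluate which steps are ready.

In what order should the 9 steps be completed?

(D) and (E) have no prerequisites; (D) is listed earlier, so (D) is first.
Now (A) and (E) have their prerequisites met. (A) is listed earlier, so (A) next.
(E) is the only step now ready → (E).
Ready: (B) and (G). (B) is listed earlier → (B).
(C) and (I) now also ready, so the ready set is {(C), (G), (I)}; (C) is listed earlier → (C).
(F) now also ready, so the ready set is {(F), (G), (I)}; (F) is listed earlier → (F).
Now (G), (H) and (I) have their prerequisites met. (G) is listed earlier, so (G) next.
Ready: (H) and (I). (H) is listed earlier → (H).
Next only (I) has its prerequisites met → (I).

(D), (A), (E), (B), (C), (F), (G), (H), (I)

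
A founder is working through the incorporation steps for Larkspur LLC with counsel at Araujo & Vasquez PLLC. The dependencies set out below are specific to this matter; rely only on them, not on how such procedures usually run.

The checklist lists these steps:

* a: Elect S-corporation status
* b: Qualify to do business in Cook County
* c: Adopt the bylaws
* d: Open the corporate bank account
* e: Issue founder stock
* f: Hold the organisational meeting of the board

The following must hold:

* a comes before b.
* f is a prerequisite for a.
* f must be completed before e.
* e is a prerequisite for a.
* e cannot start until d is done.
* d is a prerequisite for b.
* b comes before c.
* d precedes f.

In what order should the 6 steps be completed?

d has no prerequisites → d first.
f needed d, now all done → f.
e needed d and f, now all done → e.
That leaves a as the only ready step → a.
b needed a and d, now all done → b.
Next only c has its prerequisites met → c.

d, f, e, a, b, c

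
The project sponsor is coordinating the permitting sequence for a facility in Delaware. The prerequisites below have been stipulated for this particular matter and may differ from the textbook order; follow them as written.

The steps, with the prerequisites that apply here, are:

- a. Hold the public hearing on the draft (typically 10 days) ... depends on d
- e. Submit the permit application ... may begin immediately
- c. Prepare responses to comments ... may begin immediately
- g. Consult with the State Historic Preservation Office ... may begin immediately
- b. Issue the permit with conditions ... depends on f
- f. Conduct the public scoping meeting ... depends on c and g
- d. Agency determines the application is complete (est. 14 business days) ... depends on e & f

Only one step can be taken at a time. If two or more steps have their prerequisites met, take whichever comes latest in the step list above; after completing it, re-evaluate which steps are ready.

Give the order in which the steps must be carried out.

g, c, f, b, e, d, a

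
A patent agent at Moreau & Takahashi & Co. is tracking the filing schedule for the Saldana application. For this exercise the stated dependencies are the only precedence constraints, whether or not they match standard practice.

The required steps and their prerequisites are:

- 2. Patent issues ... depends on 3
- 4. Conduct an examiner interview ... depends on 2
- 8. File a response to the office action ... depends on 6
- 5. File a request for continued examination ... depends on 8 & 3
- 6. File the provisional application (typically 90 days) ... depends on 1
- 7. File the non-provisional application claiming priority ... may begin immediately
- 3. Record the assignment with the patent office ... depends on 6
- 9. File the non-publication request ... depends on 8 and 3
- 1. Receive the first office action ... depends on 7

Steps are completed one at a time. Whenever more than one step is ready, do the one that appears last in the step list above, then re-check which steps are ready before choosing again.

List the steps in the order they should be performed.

7 → 1 → 6 → 3 → 8 → 9 → 5 → 2 → 4

Only 7 has no prerequisites, so it is first.
1 needed 7, now all done → 1.
6 needed 1, now all done → 6.
3 and 8 are both available; 3 is listed later → 3.
2 now also ready, so the ready set is {8, 2}; 8 is listed later → 8.
Ready: 9, 5 and 2. 9 is listed later → 9.
Ready: 5 and 2. 5 is listed later → 5.
2 needed 3, now all done → 2.
Next only 4 has its prerequisites met → 4.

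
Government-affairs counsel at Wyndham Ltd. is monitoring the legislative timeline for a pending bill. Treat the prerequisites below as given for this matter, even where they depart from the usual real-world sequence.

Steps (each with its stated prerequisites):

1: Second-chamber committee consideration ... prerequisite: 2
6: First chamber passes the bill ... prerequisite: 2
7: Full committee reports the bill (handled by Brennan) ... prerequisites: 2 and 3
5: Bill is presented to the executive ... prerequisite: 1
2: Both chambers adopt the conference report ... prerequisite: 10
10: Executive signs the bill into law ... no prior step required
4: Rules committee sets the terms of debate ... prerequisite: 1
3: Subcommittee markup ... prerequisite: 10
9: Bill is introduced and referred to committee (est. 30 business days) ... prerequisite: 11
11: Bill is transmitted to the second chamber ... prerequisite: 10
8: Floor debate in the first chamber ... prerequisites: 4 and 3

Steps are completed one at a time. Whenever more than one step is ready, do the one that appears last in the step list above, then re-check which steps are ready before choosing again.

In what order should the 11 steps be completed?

10 has no prerequisites → 10 first.
Ready: 11, 3 and 2. 11 is listed later → 11.
Ready: 9, 3 and 2. 9 is listed later → 9.
3 and 2 are both available; 3 is listed later → 3.
2 needed 10, now all done → 2.
7, 6 and 1 are all available; 7 is listed later → 7.
Now 6 and 1 have their prerequisites met. 6 is listed later, so 6 next.
1 is the only step now ready → 1.
Now 4 and 5 have their prerequisites met. 4 is listed later, so 4 next.
Now 8 and 5 have their prerequisites met. 8 is listed later, so 8 next.
5 is the only step now ready → 5.

10, 11, 9, 3, 2, 7, 6, 1, 4, 8, 5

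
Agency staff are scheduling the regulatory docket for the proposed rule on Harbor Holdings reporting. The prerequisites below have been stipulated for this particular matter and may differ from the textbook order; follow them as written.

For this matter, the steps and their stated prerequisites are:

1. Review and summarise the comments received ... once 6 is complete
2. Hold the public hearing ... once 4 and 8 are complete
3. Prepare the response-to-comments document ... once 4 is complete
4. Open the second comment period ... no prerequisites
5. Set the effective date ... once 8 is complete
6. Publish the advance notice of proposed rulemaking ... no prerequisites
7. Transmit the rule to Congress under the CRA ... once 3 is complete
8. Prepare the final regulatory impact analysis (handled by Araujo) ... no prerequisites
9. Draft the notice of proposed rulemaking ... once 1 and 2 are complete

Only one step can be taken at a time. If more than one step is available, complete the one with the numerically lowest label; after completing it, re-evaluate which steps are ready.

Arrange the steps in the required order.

4, 6 and 8 have no prerequisites; 4 has the earlier label, so 4 is first.
3 now also ready, so the ready set is {3, 6, 8}; 3 has the earlier label → 3.
7 now also ready, so the ready set is {6, 7, 8}; 6 has the earlier label → 6.
Now 1, 7 and 8 have their prerequisites met. 1 has the earlier label, so 1 next.
Ready: 7 and 8. 7 has the earlier label → 7.
8 is the only step now ready → 8.
Ready: 2 and 5. 2 has the earlier label → 2.
Now 5 and 9 have their prerequisites met. 5 has the earlier label, so 5 next.
9 needed 1 and 2, now all done → 9.

4 3 6 1 7 8 2 5 9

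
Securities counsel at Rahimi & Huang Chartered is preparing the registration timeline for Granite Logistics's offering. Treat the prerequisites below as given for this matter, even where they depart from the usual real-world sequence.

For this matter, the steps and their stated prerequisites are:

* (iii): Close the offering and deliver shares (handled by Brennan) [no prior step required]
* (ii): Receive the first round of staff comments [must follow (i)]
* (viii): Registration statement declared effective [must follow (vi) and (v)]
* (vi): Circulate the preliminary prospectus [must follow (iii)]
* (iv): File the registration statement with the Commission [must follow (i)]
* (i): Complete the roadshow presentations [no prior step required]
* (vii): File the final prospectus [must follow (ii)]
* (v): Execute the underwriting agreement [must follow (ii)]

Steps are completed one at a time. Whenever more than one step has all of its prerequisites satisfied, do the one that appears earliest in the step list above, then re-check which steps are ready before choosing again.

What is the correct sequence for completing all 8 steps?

(iii), (vi), (i), (ii), (iv), (vii), (v), (viii)

(iii) and (i) have no prerequisites; (iii) is listed earlier, so (iii) is first.
(vi) now also ready, so the ready set is {(vi), (i)}; (vi) is listed earlier → (vi).
That leaves (i) as the only ready step → (i).
Ready: (ii) and (iv). (ii) is listed earlier → (ii).
Ready: (iv), (vii) and (v). (iv) is listed earlier → (iv).
Ready: (vii) and (v). (vii) is listed earlier → (vii).
(v) needed (ii), now all done → (v).
(viii) is the only step now ready → (viii).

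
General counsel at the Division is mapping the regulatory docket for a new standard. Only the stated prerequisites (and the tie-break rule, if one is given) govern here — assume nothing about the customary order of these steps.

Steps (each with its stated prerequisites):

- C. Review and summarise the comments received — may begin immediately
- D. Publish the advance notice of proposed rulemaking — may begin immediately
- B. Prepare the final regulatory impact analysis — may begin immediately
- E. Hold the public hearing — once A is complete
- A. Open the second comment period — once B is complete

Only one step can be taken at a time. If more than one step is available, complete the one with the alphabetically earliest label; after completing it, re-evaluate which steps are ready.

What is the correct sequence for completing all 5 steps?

B, C and D have no prerequisites; B has the earlier label, so B is first.
A, C and D are all available; A has the earlier label → A.
Ready: C, D and E. C has the earlier label → C.
Now D and E have their prerequisites met. D has the earlier label, so D next.
That leaves E as the only ready step → E.

B, A, C, D, E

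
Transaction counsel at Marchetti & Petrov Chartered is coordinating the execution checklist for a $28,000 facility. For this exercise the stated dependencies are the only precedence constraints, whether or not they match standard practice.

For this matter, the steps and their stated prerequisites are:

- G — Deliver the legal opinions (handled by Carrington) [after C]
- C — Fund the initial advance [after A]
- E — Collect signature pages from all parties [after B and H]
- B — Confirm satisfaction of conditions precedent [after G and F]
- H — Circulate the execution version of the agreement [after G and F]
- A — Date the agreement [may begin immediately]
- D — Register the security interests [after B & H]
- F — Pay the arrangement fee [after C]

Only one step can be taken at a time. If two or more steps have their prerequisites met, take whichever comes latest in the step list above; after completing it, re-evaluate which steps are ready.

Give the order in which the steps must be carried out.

A, C, F, G, H, B, D, E

A has no prerequisites → A first.
That leaves C as the only ready step → C.
Now F and G have their prerequisites met. F is listed later, so F next.
Next only G has its prerequisites met → G.
Now H and B have their prerequisites met. H is listed later, so H next.
That leaves B as the only ready step → B.
Ready: D and E. D is listed later → D.
E needed H and B, now all done → E.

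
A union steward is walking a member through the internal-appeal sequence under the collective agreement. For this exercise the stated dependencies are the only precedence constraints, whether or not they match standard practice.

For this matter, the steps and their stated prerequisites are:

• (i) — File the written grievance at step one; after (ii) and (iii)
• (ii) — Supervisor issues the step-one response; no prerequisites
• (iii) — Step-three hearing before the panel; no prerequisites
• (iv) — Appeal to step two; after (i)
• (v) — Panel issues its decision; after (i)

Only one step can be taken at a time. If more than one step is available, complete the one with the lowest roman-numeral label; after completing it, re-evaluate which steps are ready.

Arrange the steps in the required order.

(ii) and (iii) have no prerequisites; (ii) has the earlier label, so (ii) is first.
Next only (iii) has its prerequisites met → (iii).
(i) needed (ii) and (iii), now all done → (i).
Now (iv) and (v) have their prerequisites met. (iv) has the earlier label, so (iv) next.
(v) needed (i), now all done → (v).

(ii), (iii), (i), (iv), (v)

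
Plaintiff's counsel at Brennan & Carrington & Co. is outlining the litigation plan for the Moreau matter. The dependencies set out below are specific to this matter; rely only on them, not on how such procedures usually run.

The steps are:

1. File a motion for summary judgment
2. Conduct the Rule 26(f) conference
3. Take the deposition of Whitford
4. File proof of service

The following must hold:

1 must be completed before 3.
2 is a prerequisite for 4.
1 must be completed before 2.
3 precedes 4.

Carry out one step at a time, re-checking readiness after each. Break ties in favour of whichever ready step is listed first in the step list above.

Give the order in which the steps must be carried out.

Only 1 has no prerequisites, so it is first.
Ready: 2 and 3. 2 is listed earlier → 2.
3 needed 1, now all done → 3.
4 needed 2 and 3, now all done → 4.

1, 2, 3, 4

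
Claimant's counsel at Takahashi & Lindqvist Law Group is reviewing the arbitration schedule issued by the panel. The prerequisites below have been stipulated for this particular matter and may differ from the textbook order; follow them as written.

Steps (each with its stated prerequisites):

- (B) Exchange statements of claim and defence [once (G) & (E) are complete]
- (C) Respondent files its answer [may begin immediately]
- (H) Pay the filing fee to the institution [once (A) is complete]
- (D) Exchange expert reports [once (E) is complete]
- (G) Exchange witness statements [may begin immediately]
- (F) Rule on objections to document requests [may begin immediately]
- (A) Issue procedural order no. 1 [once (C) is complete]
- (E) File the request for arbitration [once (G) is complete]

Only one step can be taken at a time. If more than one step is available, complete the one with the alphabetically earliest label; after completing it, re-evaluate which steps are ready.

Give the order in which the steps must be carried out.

(C) (A) (F) (G) (E) (B) (D) (H)

Nothing is required for (C), (F) and (G). (C) has the earlier label → (C) first.
Ready: (A), (F) and (G). (A) has the earlier label → (A).
(H) now also ready, so the ready set is {(F), (G), (H)}; (F) has the earlier label → (F).
Now (G) and (H) have their prerequisites met. (G) has the earlier label, so (G) next.
(E) and (H) are both available; (E) has the earlier label → (E).
(B) and (D) now also ready, so the ready set is {(B), (D), (H)}; (B) has the earlier label → (B).
Now (D) and (H) have their prerequisites met. (D) has the earlier label, so (D) next.
Next only (H) has its prerequisites met → (H).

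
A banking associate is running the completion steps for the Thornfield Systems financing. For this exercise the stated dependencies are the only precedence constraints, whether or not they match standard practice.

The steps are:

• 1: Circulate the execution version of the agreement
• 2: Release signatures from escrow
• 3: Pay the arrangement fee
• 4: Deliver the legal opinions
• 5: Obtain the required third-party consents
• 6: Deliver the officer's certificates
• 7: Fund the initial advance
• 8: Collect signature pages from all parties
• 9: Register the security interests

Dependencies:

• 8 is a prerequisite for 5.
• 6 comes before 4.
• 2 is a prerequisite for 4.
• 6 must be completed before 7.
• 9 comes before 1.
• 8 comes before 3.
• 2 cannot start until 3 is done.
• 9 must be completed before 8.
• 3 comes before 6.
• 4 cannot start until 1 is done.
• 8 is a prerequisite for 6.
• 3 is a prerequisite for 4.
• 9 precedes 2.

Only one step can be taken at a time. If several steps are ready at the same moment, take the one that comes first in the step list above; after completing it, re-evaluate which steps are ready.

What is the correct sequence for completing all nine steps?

9 → 1 → 8 → 3 → 2 → 5 → 6 → 4 → 7

Only 9 has no prerequisites, so it is first.
1 and 8 are both available; 1 is listed earlier → 1.
8 needed 9, now all done → 8.
3 and 5 are both available; 3 is listed earlier → 3.
2 and 6 now also ready, so the ready set is {2, 5, 6}; 2 is listed earlier → 2.
Ready: 5 and 6. 5 is listed earlier → 5.
6 is the only step now ready → 6.
Now 4 and 7 have their prerequisites met. 4 is listed earlier, so 4 next.
7 needed 6, now all done → 7.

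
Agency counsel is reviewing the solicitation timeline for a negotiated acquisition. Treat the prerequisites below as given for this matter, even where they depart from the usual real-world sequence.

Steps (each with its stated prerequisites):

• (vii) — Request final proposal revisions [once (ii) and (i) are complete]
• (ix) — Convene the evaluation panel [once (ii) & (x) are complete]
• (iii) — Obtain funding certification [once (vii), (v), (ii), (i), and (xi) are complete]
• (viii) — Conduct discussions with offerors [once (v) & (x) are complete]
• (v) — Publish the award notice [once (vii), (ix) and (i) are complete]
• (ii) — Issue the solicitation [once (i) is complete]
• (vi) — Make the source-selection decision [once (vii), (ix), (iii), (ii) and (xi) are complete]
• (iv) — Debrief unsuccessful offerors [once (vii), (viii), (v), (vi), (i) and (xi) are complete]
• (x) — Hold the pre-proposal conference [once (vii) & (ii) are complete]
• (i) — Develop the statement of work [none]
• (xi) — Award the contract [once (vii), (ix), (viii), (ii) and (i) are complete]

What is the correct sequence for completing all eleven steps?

(i), (ii), (vii), (x), (ix), (v), (viii), (xi), (iii), (vi), (iv)

Only (i) has no prerequisites, so it is first.
(ii) needed (i), now all done → (ii).
(vii) needed (ii) and (i), now all done → (vii).
Next only (x) has its prerequisites met → (x).
(ix) needed (ii) and (x), now all done → (ix).
That leaves (v) as the only ready step → (v).
(viii) is the only step now ready → (viii).
That leaves (xi) as the only ready step → (xi).
(iii) is the only step now ready → (iii).
Next only (vi) has its prerequisites met → (vi).
That leaves (iv) as the only ready step → (iv).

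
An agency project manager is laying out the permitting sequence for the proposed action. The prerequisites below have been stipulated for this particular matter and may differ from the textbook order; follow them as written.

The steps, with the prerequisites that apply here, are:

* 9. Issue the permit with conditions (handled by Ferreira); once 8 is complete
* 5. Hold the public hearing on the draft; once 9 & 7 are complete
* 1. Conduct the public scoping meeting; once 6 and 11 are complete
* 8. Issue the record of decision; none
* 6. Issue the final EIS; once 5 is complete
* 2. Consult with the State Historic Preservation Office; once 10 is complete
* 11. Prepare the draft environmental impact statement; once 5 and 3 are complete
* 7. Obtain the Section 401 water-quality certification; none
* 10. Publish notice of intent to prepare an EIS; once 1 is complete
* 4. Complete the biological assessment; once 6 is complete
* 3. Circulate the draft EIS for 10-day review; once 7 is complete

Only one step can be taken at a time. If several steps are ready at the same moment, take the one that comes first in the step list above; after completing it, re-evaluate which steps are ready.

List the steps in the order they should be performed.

8 9 7 5 6 4 3 11 1 10 2

8 and 7 have no prerequisites; 8 is listed earlier, so 8 is first.
9 now also ready, so the ready set is {9, 7}; 9 is listed earlier → 9.
That leaves 7 as the only ready step → 7.
5 and 3 are both available; 5 is listed earlier → 5.
6 and 3 are both available; 6 is listed earlier → 6.
Ready: 4 and 3. 4 is listed earlier → 4.
3 is the only step now ready → 3.
That leaves 11 as the only ready step → 11.
That leaves 1 as the only ready step → 1.
That leaves 10 as the only ready step → 10.
That leaves 2 as the only ready step → 2.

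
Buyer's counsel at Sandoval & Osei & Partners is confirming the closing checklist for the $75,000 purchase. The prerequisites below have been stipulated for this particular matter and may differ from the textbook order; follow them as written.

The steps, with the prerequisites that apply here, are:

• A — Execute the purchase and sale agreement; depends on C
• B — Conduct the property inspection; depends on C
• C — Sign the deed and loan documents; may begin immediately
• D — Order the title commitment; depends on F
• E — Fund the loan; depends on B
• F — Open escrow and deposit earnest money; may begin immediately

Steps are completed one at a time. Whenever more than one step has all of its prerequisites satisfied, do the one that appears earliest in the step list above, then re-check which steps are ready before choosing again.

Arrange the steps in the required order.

C → A → B → E → F → D

Nothing is required for C and F. C is listed earlier → C first.
A and B now also ready, so the ready set is {A, B, F}; A is listed earlier → A.
B and F are both available; B is listed earlier → B.
Now E and F have their prerequisites met. E is listed earlier, so E next.
Next only F has its prerequisites met → F.
Next only D has its prerequisites met → D.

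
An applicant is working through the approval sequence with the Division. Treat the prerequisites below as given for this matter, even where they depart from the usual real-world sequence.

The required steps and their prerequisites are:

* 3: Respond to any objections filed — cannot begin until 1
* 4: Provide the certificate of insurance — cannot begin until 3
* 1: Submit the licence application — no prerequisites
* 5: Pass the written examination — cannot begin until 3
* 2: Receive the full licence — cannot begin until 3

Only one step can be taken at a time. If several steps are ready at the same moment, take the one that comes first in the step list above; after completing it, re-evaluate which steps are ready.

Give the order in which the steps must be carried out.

Only 1 has no prerequisites, so it is first.
Next only 3 has its prerequisites met → 3.
Ready: 4, 5 and 2. 4 is listed earlier → 4.
Ready: 5 and 2. 5 is listed earlier → 5.
2 needed 3, now all done → 2.

1 3 4 5 2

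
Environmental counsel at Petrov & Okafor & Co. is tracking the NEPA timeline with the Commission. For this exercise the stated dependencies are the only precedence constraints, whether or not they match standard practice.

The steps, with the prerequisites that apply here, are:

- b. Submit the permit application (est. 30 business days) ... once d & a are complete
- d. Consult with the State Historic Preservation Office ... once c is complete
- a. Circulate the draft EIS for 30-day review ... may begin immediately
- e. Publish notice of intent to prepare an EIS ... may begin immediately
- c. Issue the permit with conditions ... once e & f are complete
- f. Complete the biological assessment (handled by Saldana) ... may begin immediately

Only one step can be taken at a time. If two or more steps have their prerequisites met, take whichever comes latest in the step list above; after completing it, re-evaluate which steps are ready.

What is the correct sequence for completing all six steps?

f, e, c, a, d, b

Nothing is required for f, e and a. f is listed later → f first.
Ready: e and a. e is listed later → e.
Ready: c and a. c is listed later → c.
Ready: a and d. a is listed later → a.
d needed c, now all done → d.
b needed a and d, now all done → b.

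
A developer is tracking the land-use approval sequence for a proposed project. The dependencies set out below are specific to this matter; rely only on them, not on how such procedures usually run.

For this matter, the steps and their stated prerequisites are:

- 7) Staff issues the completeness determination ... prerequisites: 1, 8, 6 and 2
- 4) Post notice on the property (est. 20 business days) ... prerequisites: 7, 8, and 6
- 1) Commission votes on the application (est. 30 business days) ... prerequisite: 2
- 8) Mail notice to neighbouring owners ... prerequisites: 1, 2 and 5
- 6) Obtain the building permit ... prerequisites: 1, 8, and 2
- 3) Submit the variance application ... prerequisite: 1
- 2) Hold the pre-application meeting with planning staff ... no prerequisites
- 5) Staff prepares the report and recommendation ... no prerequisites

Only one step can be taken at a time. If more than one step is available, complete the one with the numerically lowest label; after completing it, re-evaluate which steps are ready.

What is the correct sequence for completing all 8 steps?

2, 1, 3, 5, 8, 6, 7, 4

2 and 5 have no prerequisites; 2 has the earlier label, so 2 is first.
1 now also ready, so the ready set is {1, 5}; 1 has the earlier label → 1.
3 and 5 are both available; 3 has the earlier label → 3.
That leaves 5 as the only ready step → 5.
8 needed 1, 2 and 5, now all done → 8.
6 needed 1, 2 and 8, now all done → 6.
That leaves 7 as the only ready step → 7.
4 is the only step now ready → 4.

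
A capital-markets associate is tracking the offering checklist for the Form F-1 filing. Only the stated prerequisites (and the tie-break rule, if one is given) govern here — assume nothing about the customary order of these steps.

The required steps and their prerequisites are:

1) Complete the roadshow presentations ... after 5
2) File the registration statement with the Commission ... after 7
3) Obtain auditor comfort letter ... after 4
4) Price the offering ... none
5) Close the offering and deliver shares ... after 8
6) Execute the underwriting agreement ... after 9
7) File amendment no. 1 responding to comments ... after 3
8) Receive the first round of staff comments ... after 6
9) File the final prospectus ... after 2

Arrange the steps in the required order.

4 has no prerequisites → 4 first.
Next only 3 has its prerequisites met → 3.
7 needed 3, now all done → 7.
2 is the only step now ready → 2.
9 is the only step now ready → 9.
6 is the only step now ready → 6.
8 is the only step now ready → 8.
5 needed 8, now all done → 5.
1 needed 5, now all done → 1.

4, 3, 7, 2, 9, 6, 8, 5, 1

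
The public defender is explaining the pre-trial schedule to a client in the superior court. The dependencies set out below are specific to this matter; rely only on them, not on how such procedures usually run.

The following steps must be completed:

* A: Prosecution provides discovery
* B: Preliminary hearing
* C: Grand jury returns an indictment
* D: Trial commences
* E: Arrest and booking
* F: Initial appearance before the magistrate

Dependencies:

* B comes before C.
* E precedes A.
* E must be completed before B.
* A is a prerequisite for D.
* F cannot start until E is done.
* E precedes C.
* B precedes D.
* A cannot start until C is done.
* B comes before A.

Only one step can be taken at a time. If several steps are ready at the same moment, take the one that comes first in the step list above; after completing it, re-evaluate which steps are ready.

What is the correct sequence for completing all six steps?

E is the only step with nothing outstanding, so it goes first.
Now B and F have their prerequisites met. B is listed earlier, so B next.
Ready: C and F. C is listed earlier → C.
Ready: A and F. A is listed earlier → A.
D now also ready, so the ready set is {D, F}; D is listed earlier → D.
Next only F has its prerequisites met → F.

E B C A D F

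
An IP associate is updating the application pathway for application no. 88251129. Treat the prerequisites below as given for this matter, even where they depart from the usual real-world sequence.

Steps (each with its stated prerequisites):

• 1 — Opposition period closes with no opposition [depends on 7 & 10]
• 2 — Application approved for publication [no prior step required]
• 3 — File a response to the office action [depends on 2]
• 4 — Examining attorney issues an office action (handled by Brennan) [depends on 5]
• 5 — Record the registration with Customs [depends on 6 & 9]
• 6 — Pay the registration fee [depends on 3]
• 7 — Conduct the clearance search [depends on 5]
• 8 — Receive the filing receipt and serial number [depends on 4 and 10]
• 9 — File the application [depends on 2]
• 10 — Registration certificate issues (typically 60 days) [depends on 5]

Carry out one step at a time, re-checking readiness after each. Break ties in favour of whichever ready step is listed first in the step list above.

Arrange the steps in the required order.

2 has no prerequisites → 2 first.
3 and 9 are both available; 3 is listed earlier → 3.
6 now also ready, so the ready set is {6, 9}; 6 is listed earlier → 6.
That leaves 9 as the only ready step → 9.
That leaves 5 as the only ready step → 5.
Ready: 4, 7 and 10. 4 is listed earlier → 4.
Now 7 and 10 have their prerequisites met. 7 is listed earlier, so 7 next.
That leaves 10 as the only ready step → 10.
Ready: 1 and 8. 1 is listed earlier → 1.
8 is the only step now ready → 8.

2, 3, 6, 9, 5, 4, 7, 10, 1, 8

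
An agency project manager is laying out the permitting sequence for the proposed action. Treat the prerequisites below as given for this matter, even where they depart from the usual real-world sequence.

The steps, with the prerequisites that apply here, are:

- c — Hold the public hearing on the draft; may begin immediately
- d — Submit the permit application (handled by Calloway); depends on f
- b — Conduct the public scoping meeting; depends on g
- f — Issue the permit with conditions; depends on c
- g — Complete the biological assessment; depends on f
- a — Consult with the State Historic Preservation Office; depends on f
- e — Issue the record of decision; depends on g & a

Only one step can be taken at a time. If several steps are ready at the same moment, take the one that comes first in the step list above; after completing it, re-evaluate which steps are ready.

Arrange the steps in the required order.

Only c has no prerequisites, so it is first.
That leaves f as the only ready step → f.
d, g and a are all available; d is listed earlier → d.
Ready: g and a. g is listed earlier → g.
Now b and a have their prerequisites met. b is listed earlier, so b next.
a is the only step now ready → a.
e needed g and a, now all done → e.

c, f, d, g, b, a, e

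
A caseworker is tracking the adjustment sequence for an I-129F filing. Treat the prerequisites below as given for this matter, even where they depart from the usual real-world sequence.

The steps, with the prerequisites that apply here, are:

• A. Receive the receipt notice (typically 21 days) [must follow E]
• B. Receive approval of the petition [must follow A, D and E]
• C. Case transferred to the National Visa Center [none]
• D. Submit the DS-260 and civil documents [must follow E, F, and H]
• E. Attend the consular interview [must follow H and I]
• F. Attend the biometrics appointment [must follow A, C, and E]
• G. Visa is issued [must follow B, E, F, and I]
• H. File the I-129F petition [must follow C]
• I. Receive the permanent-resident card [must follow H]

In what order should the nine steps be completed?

C H I E A F D B G

C is the only step with nothing outstanding, so it goes first.
Next only H has its prerequisites met → H.
Next only I has its prerequisites met → I.
E needed H and I, now all done → E.
A needed E, now all done → A.
F needed A, C and E, now all done → F.
Next only D has its prerequisites met → D.
That leaves B as the only ready step → B.
G needed B, E, F and I, now all done → G.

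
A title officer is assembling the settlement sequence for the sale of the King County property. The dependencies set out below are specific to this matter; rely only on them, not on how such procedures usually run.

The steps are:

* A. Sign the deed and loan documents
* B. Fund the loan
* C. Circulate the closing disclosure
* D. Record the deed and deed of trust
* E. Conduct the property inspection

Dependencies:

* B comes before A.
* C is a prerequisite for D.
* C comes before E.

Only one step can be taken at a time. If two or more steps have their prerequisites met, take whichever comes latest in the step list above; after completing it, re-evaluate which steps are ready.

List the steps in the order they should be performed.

C, E, D, B, A

C and B have no prerequisites; C is listed later, so C is first.
E and D now also ready, so the ready set is {E, D, B}; E is listed later → E.
Now D and B have their prerequisites met. D is listed later, so D next.
That leaves B as the only ready step → B.
A needed B, now all done → A.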